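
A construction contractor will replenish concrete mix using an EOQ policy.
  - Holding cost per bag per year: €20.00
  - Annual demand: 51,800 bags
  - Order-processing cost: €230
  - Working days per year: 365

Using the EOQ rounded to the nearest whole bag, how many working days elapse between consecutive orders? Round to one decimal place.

2DS/H = 2·51,800·230/20 = 1,191,400.00
EOQ = √1,191,400.00 ≈ 1,091.51 → Q = 1,092 bags
T = Q/D × 365 days = 1,092/51,800 × 365 = 7.695 days

7.7 days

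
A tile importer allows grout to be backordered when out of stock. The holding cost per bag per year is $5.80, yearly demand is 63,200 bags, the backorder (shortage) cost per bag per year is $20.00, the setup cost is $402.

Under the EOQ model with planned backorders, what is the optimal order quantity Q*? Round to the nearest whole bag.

Q* = √(2DS/H) · √((H + b)/b)
   = √(2 × 63,200 × 402 / 5.8) · √((5.8 + 20) / 20)
   = 2,959.870 × 1.1358 ≈ 3,361.77

3,362 bags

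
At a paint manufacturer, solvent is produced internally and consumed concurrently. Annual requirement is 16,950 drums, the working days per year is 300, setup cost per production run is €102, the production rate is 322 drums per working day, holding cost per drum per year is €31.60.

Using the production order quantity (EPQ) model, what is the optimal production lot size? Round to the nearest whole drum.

364 drums

Daily demand d = 16,950/300 = 56.500; p = 322; 1 − d/p = 0.82453
EPQ = √(2DS / (H(1 − d/p)))
    = √(2 × 16,950 × 102 / (31.6 × 0.82453)) ≈ 364.29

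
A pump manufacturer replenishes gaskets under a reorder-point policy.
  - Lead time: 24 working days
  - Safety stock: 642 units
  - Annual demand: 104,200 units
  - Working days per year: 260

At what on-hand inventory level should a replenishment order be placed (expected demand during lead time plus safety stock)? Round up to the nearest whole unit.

Daily demand d = 104,200 / 260 = 400.769 units/day
Demand during lead time = 400.769 × 24 = 9,618.46
Reorder point = 9,618.46 + 642 = 10,260.46 → round up

10,261 units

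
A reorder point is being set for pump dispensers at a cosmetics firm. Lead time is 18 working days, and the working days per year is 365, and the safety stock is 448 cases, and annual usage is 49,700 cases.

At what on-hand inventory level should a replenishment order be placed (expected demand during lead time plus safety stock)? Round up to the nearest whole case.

Daily demand d = 49,700 / 365 = 136.164 cases/day
Demand during lead time = 136.164 × 18 = 2,450.96
Reorder point = 2,450.96 + 448 = 2,898.96 → round up

2,899 cases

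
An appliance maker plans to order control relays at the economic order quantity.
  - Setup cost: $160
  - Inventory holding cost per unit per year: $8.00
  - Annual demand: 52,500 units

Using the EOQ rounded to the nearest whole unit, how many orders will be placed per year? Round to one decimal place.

EOQ = √(2DS/H) = √(2 × 52,500 × 160 / 8)
    = √(2,100,000.00) ≈ 1,449.14 → Q = 1,449
N = D/Q = 52,500/1,449 ≈ 36.232 orders/yr

36.2 orders per year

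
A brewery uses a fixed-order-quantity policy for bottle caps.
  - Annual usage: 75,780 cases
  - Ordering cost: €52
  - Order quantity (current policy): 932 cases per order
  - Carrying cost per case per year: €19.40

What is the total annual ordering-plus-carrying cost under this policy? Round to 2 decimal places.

€13,268.47

Orders/yr = 75,780/932 = 81.309; ordering cost = 81.309 × €52 = €4,228.07
Average inventory = 932/2 = 466; holding cost = 466 × €19.4 = €9,040.40
Total = €4,228.07 + €9,040.40 = €13,268.47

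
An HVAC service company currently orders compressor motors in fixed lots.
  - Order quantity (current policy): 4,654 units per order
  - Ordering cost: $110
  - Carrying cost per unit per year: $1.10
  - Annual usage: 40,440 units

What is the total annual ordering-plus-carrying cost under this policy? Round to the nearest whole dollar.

$3,516

Ordering: D/Q × S = 40,440/4,654 × $110 = $955.82
Holding:  Q/2 × H = 4,654/2 × $1.1 = $2,559.70
Total = $955.82 + $2,559.70 = $3,515.52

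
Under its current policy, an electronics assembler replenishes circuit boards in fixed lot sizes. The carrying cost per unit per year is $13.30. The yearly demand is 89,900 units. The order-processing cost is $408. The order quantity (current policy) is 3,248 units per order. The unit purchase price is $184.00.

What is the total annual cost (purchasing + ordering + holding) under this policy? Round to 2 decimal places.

Annual ordering cost = (D/Q)·S = (89,900/3,248) × 408 = $11,292.86
Annual holding cost  = (Q/2)·H = (3,248/2) × 13.3 = $21,599.20
Purchase cost = D·C = 89,900 × 184 = $16,541,600.00
Total = $11,292.86 + $21,599.20 + $16,541,600.00 = $16,574,492.06

$16,574,492.06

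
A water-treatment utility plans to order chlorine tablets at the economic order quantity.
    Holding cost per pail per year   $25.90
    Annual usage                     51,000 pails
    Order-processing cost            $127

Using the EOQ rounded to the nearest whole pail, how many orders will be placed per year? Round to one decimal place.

72.1 orders per year

Optimal lot size Q* = (2 × 51,000 × $127 / $25.9)^½ ≈ 707.22 → Q = 707
Orders per year = D/Q = 51,000 / 707 = 72.136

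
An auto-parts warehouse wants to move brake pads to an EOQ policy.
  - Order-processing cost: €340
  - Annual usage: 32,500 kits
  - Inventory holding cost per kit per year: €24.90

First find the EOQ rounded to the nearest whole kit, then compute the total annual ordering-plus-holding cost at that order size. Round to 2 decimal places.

€23,458.26

Optimal lot size Q* = (2 × 32,500 × €340 / €24.9)^½ ≈ 942.10 → Q = 942 kits
Orders/yr = 32,500/942 = 34.501; ordering cost = 34.501 × €340 = €11,730.36
Average inventory = 942/2 = 471; holding cost = 471 × €24.9 = €11,727.90
Total = €11,730.36 + €11,727.90 = €23,458.26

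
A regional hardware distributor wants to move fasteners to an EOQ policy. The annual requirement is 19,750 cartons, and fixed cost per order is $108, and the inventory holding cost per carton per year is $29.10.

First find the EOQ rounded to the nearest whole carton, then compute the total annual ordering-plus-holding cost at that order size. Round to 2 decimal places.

$11,141.84

Q* = √(2·D·S / H) = √(2·19,750·108 / 29.1) = √146,597.9 ≈ 382.88 → Q = 383 cartons
Orders/yr = 19,750/383 = 51.567; ordering cost = 51.567 × $108 = $5,569.19
Average inventory = 383/2 = 191.5; holding cost = 191.5 × $29.1 = $5,572.65
Total = $5,569.19 + $5,572.65 = $11,141.84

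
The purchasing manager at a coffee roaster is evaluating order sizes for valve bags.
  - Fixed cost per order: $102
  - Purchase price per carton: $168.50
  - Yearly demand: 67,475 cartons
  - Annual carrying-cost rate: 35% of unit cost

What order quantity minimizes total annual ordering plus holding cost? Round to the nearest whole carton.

483 cartons

Carrying cost H = $168.5 × 35% = $58.9750/carton/yr
Optimal lot size Q* = (2 × 67,475 × $102 / $58.975)^½ ≈ 483.12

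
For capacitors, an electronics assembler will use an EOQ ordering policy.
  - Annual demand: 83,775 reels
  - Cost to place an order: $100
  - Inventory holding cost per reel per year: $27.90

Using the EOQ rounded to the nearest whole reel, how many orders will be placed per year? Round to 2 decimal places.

108.10 orders per year

2DS/H = 2·83,775·100/27.9 = 600,537.63
EOQ = √600,537.63 ≈ 774.94 → Q = 775
Orders per year = D/Q = 83,775 / 775 = 108.097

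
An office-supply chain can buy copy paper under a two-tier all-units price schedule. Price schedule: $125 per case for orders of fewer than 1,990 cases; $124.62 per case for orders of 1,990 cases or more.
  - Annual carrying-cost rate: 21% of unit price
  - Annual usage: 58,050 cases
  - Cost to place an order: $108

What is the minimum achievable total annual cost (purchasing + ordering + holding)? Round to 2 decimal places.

$7,263,380.80

H₁ = 21%×$125 = $26.2500;  H₂ = 21%×$124.62 = $26.1702
EOQ₁ = √(2×58,050×108/26.2500) = 691.14  (< 1,990, feasible at tier 1)
EOQ₂ = √(2×58,050×108/26.1702) = 692.19  (< 1,990 → use Q = 1,990 at tier-2 price)
TC(tier 1 (EOQ₁), Q≈691.1) = $7,274,392.31
TC(tier 2, Q≈1,990.0) = $7,263,380.80
Minimum at tier 2: $7,263,380.80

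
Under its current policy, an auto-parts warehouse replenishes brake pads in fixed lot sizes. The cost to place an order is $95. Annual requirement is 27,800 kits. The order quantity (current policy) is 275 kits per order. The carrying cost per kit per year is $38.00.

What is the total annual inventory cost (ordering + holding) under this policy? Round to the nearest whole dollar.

$14,829

Ordering: D/Q × S = 27,800/275 × $95 = $9,603.64
Holding:  Q/2 × H = 275/2 × $38 = $5,225.00
Total = $9,603.64 + $5,225.00 = $14,828.64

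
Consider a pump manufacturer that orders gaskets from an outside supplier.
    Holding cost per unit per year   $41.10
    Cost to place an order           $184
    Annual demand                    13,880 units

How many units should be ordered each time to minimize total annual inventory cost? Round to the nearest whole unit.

353 units

Q* = √(2·D·S / H) = √(2·13,880·184 / 41.1) = √124,278.3 ≈ 352.53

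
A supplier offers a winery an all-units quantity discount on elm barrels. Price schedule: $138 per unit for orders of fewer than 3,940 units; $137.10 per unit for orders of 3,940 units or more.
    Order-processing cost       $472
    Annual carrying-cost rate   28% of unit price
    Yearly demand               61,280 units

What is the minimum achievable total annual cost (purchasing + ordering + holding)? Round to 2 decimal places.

$8,484,453.52

H₁ = 28%×$138 = $38.6400;  H₂ = 28%×$137.10 = $38.3880
EOQ₁ = √(2×61,280×472/38.6400) = 1,223.56  (< 3,940, feasible at tier 1)
EOQ₂ = √(2×61,280×472/38.3880) = 1,227.57  (< 3,940 → use Q = 3,940 at tier-2 price)
TC(tier 1 (EOQ₁), Q≈1,223.6) = $8,503,918.53
TC(tier 2, Q≈3,940.0) = $8,484,453.52
Minimum at tier 2: $8,484,453.52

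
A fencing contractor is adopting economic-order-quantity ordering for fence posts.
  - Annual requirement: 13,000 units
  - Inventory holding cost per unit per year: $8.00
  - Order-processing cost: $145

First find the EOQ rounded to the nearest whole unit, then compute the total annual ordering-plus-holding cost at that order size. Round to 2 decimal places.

2DS/H = 2·13,000·145/8 = 471,250.00
EOQ = √471,250.00 ≈ 686.48 → Q = 686 units
Annual ordering cost = (D/Q)·S = (13,000/686) × 145 = $2,747.81
Annual holding cost  = (Q/2)·H = (686/2) × 8 = $2,744.00
Total = $2,747.81 + $2,744.00 = $5,491.81

$5,491.81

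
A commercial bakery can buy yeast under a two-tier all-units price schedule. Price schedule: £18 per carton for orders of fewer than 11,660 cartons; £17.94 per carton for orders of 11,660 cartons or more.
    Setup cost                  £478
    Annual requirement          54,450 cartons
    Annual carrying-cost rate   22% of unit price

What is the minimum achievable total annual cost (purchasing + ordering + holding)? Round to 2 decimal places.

£994,457.39

H₁ = 22%×£18 = £3.9600;  H₂ = 22%×£17.94 = £3.9468
EOQ₁ = √(2×54,450×478/3.9600) = 3,625.60  (< 11,660, feasible at tier 1)
EOQ₂ = √(2×54,450×478/3.9468) = 3,631.66  (< 11,660 → use Q = 11,660 at tier-2 price)
TC(tier 1 (EOQ₁), Q≈3,625.6) = £994,457.39
TC(tier 2, Q≈11,660.0) = £1,002,075.01
Minimum at tier 1 (EOQ₁): £994,457.39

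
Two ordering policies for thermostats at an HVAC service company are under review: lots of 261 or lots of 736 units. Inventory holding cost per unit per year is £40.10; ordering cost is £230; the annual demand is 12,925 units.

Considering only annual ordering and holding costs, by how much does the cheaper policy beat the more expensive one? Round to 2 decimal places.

TC(Q) = (D/Q)S + (Q/2)H
TC(261) = (12,925/261)×230 + (261/2)×40.1 = £16,622.90
TC(736) = (12,925/736)×230 + (736/2)×40.1 = £18,795.86
|ΔTC| = |£16,622.90 − £18,795.86| = £2,172.97

£2,172.97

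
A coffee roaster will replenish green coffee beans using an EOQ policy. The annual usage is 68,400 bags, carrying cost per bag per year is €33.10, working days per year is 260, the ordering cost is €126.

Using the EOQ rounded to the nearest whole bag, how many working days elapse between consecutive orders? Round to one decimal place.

2.7 days

Optimal lot size Q* = (2 × 68,400 × €126 / €33.1)^½ ≈ 721.63 → Q = 722 bags
Days between orders = 260 / (D/Q) = 260 / 94.737 ≈ 2.744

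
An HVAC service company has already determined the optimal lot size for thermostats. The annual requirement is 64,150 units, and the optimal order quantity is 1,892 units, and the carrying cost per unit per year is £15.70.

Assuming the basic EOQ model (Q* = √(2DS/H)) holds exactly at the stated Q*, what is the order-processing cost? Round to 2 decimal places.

Since Q* = (2DS/H)^½, squaring gives Q*²·H = 2DS.
S = Q²H / (2D) = 1,892² × 15.7 / (2 × 64,150) = 438.0415

£438.04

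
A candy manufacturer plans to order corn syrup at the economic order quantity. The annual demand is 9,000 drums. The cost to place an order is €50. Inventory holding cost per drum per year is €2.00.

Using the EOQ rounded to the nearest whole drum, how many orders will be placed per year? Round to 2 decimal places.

13.41 orders per year

Q* = √(2·D·S / H) = √(2·9,000·50 / 2) = √450,000.0 ≈ 670.82 → Q = 671
Orders per year = D/Q = 9,000 / 671 = 13.413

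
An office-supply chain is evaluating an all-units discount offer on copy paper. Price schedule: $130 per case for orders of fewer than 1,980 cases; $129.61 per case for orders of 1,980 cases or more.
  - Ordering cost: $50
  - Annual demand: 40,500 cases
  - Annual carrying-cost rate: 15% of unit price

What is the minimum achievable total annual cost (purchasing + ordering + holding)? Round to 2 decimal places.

$5,269,474.81

H₁ = 15%×$130 = $19.5000;  H₂ = 15%×$129.61 = $19.4415
EOQ₁ = √(2×40,500×50/19.5000) = 455.73  (< 1,980, feasible at tier 1)
EOQ₂ = √(2×40,500×50/19.4415) = 456.42  (< 1,980 → use Q = 1,980 at tier-2 price)
TC(tier 1 (EOQ₁), Q≈455.7) = $5,273,886.79
TC(tier 2, Q≈1,980.0) = $5,269,474.81
Minimum at tier 2: $5,269,474.81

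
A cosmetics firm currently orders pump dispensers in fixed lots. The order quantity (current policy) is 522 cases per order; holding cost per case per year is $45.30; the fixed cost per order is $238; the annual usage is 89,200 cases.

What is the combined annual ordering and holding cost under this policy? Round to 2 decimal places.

$52,493.03

Ordering: D/Q × S = 89,200/522 × $238 = $40,669.73
Holding:  Q/2 × H = 522/2 × $45.3 = $11,823.30
Total = $40,669.73 + $11,823.30 = $52,493.03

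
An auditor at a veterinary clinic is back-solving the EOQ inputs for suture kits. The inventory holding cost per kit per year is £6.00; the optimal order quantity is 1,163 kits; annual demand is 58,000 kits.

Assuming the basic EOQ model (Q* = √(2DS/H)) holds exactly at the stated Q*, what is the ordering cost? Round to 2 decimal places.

EOQ relation: Q² = 2DS/H, so rearrange for the unknown.
S = Q²H / (2D) = 1,163² × 6 / (2 × 58,000) = 69.9605

£69.96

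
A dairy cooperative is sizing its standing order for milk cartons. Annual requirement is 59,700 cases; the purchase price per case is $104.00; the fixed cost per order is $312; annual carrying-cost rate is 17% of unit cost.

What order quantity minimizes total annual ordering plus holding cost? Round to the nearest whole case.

1,452 cases

Holding cost per case per year: H = 17% × $104 = $17.6800
Q* = √(2·D·S / H) = √(2·59,700·312 / 17.68) = √2,107,058.8 ≈ 1,451.57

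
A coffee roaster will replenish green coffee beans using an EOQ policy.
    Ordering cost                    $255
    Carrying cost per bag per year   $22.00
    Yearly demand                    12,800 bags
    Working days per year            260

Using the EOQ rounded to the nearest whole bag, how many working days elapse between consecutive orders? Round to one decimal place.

11.1 days

EOQ = √(2DS/H) = √(2 × 12,800 × 255 / 22)
    = √(296,727.27) ≈ 544.73 → Q = 545 bags
Days between orders = 260 / (D/Q) = 260 / 23.486 ≈ 11.070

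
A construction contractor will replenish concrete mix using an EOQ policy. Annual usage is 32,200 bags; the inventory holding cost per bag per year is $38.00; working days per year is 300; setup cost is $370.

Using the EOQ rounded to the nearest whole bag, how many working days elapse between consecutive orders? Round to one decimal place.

Q* = √(2·D·S / H) = √(2·32,200·370 / 38) = √627,052.6 ≈ 791.87 → Q = 792 bags
Days between orders = 300 / (D/Q) = 300 / 40.657 ≈ 7.379

7.4 days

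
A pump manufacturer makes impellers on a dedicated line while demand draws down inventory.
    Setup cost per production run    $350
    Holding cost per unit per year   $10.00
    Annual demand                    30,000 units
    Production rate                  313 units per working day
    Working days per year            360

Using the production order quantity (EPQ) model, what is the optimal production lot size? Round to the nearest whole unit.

1,692 units

d = 30,000/360 = 83.3333 units/day;  effective holding cost H(1 − d/p) = 10·(1 − 83.3333/313) = 7.33759
Q* = √(2DS / H_eff) = √(2·30,000·350 / 7.33759) ≈ 1,691.74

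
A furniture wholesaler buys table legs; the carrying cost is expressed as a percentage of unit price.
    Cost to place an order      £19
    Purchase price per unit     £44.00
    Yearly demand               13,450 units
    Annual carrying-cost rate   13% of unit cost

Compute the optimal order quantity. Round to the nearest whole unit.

Holding cost per unit per year: H = 13% × £44 = £5.7200
Optimal lot size Q* = (2 × 13,450 × £19 / £5.72)^½ ≈ 298.92

299 units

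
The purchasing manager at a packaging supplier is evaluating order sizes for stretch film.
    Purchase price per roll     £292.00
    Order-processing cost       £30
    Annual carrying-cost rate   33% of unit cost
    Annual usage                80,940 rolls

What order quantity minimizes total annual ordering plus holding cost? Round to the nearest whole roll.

224 rolls

Holding cost per roll per year: H = 33% × £292 = £96.3600
2DS/H = 2·80,940·30/96.36 = 50,398.51
EOQ = √50,398.51 ≈ 224.50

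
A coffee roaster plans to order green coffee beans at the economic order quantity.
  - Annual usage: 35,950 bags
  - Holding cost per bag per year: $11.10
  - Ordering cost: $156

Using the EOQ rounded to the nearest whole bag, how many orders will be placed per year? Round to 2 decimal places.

35.77 orders per year

2DS/H = 2·35,950·156/11.1 = 1,010,486.49
EOQ = √1,010,486.49 ≈ 1,005.23 → Q = 1,005
N = D/Q = 35,950/1,005 ≈ 35.771 orders/yr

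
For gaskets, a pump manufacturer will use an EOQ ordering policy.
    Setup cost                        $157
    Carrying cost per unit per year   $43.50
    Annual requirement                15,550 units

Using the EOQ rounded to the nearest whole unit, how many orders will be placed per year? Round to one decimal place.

EOQ = √(2DS/H) = √(2 × 15,550 × 157 / 43.5)
    = √(112,245.98) ≈ 335.03 → Q = 335
Orders per year = D/Q = 15,550 / 335 = 46.418

46.4 orders per year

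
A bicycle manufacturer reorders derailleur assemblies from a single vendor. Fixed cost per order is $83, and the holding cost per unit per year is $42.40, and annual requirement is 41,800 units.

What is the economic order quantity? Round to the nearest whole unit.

2DS/H = 2·41,800·83/42.4 = 163,650.94
EOQ = √163,650.94 ≈ 404.54

405 units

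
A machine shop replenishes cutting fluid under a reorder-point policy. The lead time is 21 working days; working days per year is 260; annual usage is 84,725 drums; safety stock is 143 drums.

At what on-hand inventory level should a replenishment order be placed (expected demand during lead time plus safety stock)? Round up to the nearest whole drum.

Daily demand d = 84,725 / 260 = 325.865 drums/day
Demand during lead time = 325.865 × 21 = 6,843.17
Reorder point = 6,843.17 + 143 = 6,986.17 → round up

6,987 drums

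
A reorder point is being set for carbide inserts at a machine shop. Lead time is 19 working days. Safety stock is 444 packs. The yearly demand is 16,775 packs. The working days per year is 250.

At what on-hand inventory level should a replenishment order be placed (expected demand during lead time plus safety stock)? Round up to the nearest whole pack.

Daily demand d = 16,775 / 250 = 67.100 packs/day
Demand during lead time = 67.100 × 19 = 1,274.90
Reorder point = 1,274.90 + 444 = 1,718.90 → round up

1,719 packs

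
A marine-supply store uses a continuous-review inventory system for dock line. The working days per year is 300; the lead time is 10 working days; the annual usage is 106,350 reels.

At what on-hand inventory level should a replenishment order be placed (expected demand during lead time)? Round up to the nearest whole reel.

3,545 reels

Daily demand d = 106,350 / 300 = 354.500 reels/day
Demand during lead time = 354.500 × 10 = 3,545.00
Reorder point = 3,545.00 → round up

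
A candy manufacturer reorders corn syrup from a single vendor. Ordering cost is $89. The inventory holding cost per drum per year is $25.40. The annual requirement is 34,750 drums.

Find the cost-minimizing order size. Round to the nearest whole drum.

493 drums

2DS/H = 2·34,750·89/25.4 = 243,523.62
EOQ = √243,523.62 ≈ 493.48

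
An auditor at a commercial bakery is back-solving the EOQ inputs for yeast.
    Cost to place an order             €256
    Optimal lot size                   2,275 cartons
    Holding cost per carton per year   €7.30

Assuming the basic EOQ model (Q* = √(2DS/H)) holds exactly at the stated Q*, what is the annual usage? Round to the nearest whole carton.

73,793 cartons per year

Since Q* = (2DS/H)^½, squaring gives Q*²·H = 2DS.
D = Q²H / (2S) = 2,275² × 7.3 / (2 × 256) = 73,793.09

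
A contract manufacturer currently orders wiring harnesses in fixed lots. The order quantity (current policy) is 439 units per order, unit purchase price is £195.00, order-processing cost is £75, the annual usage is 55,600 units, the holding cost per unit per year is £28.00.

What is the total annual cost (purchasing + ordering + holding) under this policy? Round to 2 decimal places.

Orders/yr = 55,600/439 = 126.651; ordering cost = 126.651 × £75 = £9,498.86
Average inventory = 439/2 = 219.5; holding cost = 219.5 × £28 = £6,146.00
Purchase cost = D·C = 55,600 × 195 = £10,842,000.00
Total = £9,498.86 + £6,146.00 + £10,842,000.00 = £10,857,644.86

£10,857,644.86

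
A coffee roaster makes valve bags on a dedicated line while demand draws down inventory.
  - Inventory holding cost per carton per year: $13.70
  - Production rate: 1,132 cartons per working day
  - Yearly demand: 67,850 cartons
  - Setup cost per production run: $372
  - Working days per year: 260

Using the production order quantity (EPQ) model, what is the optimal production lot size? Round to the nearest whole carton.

2,188 cartons

Daily demand d = 67,850/260 = 260.962; p = 1132; 1 − d/p = 0.76947
EPQ = √(2DS / (H(1 − d/p)))
    = √(2 × 67,850 × 372 / (13.7 × 0.76947)) ≈ 2,188.29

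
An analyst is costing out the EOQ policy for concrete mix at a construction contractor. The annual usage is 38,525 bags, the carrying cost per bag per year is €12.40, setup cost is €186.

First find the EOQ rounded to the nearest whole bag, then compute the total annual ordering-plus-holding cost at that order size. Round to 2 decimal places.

€13,330.72

2DS/H = 2·38,525·186/12.4 = 1,155,750.00
EOQ = √1,155,750.00 ≈ 1,075.06 → Q = 1,075 bags
Orders/yr = 38,525/1,075 = 35.837; ordering cost = 35.837 × €186 = €6,665.72
Average inventory = 1,075/2 = 537.5; holding cost = 537.5 × €12.4 = €6,665.00
Total = €6,665.72 + €6,665.00 = €13,330.72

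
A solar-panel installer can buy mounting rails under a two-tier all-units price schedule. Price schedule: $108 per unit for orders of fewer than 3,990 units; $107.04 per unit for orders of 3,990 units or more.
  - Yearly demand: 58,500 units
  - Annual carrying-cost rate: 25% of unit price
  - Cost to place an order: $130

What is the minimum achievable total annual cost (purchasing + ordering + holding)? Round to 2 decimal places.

H₁ = 25%×$108 = $27.0000;  H₂ = 25%×$107.04 = $26.7600
EOQ₁ = √(2×58,500×130/27.0000) = 750.56  (< 3,990, feasible at tier 1)
EOQ₂ = √(2×58,500×130/26.7600) = 753.91  (< 3,990 → use Q = 3,990 at tier-2 price)
TC(tier 1 (EOQ₁), Q≈750.6) = $6,338,264.99
TC(tier 2, Q≈3,990.0) = $6,317,132.22
Minimum at tier 2: $6,317,132.22

$6,317,132.22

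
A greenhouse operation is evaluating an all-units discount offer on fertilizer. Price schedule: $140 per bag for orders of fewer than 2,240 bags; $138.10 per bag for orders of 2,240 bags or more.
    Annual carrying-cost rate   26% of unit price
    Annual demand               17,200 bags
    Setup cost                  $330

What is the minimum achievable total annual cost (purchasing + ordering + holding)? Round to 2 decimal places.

$2,418,068.65

H₁ = 26%×$140 = $36.4000;  H₂ = 26%×$138.10 = $35.9060
EOQ₁ = √(2×17,200×330/36.4000) = 558.45  (< 2,240, feasible at tier 1)
EOQ₂ = √(2×17,200×330/35.9060) = 562.28  (< 2,240 → use Q = 2,240 at tier-2 price)
TC(tier 1 (EOQ₁), Q≈558.5) = $2,428,327.64
TC(tier 2, Q≈2,240.0) = $2,418,068.65
Minimum at tier 2: $2,418,068.65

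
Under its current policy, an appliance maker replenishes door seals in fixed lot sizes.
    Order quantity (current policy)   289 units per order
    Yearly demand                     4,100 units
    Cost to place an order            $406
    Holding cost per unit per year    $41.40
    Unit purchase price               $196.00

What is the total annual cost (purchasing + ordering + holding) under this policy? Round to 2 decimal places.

$815,342.16

Ordering: D/Q × S = 4,100/289 × $406 = $5,759.86
Holding:  Q/2 × H = 289/2 × $41.4 = $5,982.30
Purchase cost = D·C = 4,100 × 196 = $803,600.00
Total = $5,759.86 + $5,982.30 + $803,600.00 = $815,342.16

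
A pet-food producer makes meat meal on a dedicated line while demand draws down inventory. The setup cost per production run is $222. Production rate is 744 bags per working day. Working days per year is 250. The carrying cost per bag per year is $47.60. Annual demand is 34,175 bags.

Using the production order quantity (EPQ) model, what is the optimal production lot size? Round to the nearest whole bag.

d = 34,175/250 = 136.7000 bags/day;  effective holding cost H(1 − d/p) = 47.6·(1 − 136.7000/744) = 38.85414
Q* = √(2DS / H_eff) = √(2·34,175·222 / 38.85414) ≈ 624.92

625 bags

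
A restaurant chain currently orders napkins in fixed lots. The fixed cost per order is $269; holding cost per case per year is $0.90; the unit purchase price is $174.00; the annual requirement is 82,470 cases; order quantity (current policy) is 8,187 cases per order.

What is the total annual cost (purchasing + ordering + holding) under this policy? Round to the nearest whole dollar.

$14,356,174

Ordering: D/Q × S = 82,470/8,187 × $269 = $2,709.71
Holding:  Q/2 × H = 8,187/2 × $0.9 = $3,684.15
Purchase cost = D·C = 82,470 × 174 = $14,349,780.00
Total = $2,709.71 + $3,684.15 + $14,349,780.00 = $14,356,173.86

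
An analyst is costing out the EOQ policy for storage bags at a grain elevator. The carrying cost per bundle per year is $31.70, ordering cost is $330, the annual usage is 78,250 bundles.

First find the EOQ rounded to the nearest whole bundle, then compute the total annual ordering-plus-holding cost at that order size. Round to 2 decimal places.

Q* = √(2·D·S / H) = √(2·78,250·330 / 31.7) = √1,629,179.8 ≈ 1,276.39 → Q = 1,276 bundles
Orders/yr = 78,250/1,276 = 61.324; ordering cost = 61.324 × $330 = $20,237.07
Average inventory = 1,276/2 = 638; holding cost = 638 × $31.7 = $20,224.60
Total = $20,237.07 + $20,224.60 = $40,461.67

$40,461.67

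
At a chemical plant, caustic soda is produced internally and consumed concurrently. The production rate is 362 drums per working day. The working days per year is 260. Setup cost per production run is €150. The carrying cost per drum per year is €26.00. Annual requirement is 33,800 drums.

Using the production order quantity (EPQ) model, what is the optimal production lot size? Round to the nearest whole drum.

Daily demand d = 33,800/260 = 130.000; p = 362; 1 − d/p = 0.64088
EPQ = √(2DS / (H(1 − d/p)))
    = √(2 × 33,800 × 150 / (26 × 0.64088)) ≈ 780.09

780 drums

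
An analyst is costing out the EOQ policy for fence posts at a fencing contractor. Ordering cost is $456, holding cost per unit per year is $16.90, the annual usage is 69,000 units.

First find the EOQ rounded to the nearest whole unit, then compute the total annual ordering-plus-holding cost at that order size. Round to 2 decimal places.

$32,611.09

2DS/H = 2·69,000·456/16.9 = 3,723,550.30
EOQ = √3,723,550.30 ≈ 1,929.65 → Q = 1,930 units
Orders/yr = 69,000/1,930 = 35.751; ordering cost = 35.751 × $456 = $16,302.59
Average inventory = 1,930/2 = 965; holding cost = 965 × $16.9 = $16,308.50
Total = $16,302.59 + $16,308.50 = $32,611.09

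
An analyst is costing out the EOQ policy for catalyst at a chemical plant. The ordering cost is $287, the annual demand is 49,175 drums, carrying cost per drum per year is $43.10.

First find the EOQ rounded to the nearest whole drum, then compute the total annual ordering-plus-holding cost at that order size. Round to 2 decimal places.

$34,879.22

Q* = √(2·D·S / H) = √(2·49,175·287 / 43.1) = √654,906.0 ≈ 809.26 → Q = 809 drums
Annual ordering cost = (D/Q)·S = (49,175/809) × 287 = $17,445.27
Annual holding cost  = (Q/2)·H = (809/2) × 43.1 = $17,433.95
Total = $17,445.27 + $17,433.95 = $34,879.22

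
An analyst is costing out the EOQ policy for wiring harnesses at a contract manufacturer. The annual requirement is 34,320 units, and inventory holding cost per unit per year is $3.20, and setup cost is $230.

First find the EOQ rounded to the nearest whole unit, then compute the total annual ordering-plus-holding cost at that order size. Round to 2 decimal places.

$7,107.67

Optimal lot size Q* = (2 × 34,320 × $230 / $3.2)^½ ≈ 2,221.15 → Q = 2,221 units
Ordering: D/Q × S = 34,320/2,221 × $230 = $3,554.07
Holding:  Q/2 × H = 2,221/2 × $3.2 = $3,553.60
Total = $3,554.07 + $3,553.60 = $7,107.67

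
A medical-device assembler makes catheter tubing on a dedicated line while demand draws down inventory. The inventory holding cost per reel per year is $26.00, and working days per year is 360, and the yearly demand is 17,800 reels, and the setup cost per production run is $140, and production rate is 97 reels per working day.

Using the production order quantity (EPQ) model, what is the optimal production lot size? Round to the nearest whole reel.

625 reels

Daily demand d = 17,800/360 = 49.444; p = 97; 1 − d/p = 0.49026
EPQ = √(2DS / (H(1 − d/p)))
    = √(2 × 17,800 × 140 / (26 × 0.49026)) ≈ 625.30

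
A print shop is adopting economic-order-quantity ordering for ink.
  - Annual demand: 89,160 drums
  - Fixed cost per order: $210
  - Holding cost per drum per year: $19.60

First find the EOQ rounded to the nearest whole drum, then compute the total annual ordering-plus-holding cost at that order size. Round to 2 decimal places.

$27,091.79

EOQ = √(2DS/H) = √(2 × 89,160 × 210 / 19.6)
    = √(1,910,571.43) ≈ 1,382.23 → Q = 1,382 drums
Orders/yr = 89,160/1,382 = 64.515; ordering cost = 64.515 × $210 = $13,548.19
Average inventory = 1,382/2 = 691; holding cost = 691 × $19.6 = $13,543.60
Total = $13,548.19 + $13,543.60 = $27,091.79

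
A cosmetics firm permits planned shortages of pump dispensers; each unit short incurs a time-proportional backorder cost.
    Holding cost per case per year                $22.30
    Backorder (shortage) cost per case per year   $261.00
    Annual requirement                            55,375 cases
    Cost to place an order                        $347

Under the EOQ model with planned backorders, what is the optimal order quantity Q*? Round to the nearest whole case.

Basic EOQ = √(2·55,375·347/22.3) = 1,312.756
Backorder adjustment √((H+b)/b) = √((22.3+261)/261) = 1.0418
Q* = 1,312.756 × 1.0418 ≈ 1,367.69

1,368 cases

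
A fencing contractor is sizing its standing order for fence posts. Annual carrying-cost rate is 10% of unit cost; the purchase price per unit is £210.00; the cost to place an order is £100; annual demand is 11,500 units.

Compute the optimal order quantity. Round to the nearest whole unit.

331 units

Holding cost per unit per year: H = 10% × £210 = £21.0000
EOQ = √(2DS/H) = √(2 × 11,500 × 100 / 21)
    = √(109,523.81) ≈ 330.94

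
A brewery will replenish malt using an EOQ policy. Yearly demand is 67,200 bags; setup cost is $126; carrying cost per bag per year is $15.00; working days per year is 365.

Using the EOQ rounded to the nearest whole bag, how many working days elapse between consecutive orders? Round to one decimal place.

Q* = √(2·D·S / H) = √(2·67,200·126 / 15) = √1,128,960.0 ≈ 1,062.53 → Q = 1,063 bags
Days between orders = 365 / (D/Q) = 365 / 63.217 ≈ 5.774

5.8 days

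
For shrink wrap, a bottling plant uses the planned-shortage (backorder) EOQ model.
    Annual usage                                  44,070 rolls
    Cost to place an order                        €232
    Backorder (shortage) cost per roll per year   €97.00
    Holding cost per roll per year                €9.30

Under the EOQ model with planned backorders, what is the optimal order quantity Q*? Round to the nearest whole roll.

Q* = √(2DS/H) · √((H + b)/b)
   = √(2 × 44,070 × 232 / 9.3) · √((9.3 + 97) / 97)
   = 1,482.822 × 1.0468 ≈ 1,552.28

1,552 rolls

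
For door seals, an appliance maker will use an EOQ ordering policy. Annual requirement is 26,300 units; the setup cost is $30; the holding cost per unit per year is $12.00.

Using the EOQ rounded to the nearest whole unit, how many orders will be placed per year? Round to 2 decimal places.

72.45 orders per year

Q* = √(2·D·S / H) = √(2·26,300·30 / 12) = √131,500.0 ≈ 362.63 → Q = 363
Orders per year = D/Q = 26,300 / 363 = 72.452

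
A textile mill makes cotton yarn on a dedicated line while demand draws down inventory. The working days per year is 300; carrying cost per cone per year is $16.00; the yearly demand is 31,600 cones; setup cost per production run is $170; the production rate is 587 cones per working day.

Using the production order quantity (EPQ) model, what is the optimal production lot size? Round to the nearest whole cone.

905 cones

Daily demand d = 31,600/300 = 105.333; p = 587; 1 − d/p = 0.82056
EPQ = √(2DS / (H(1 − d/p)))
    = √(2 × 31,600 × 170 / (16 × 0.82056)) ≈ 904.63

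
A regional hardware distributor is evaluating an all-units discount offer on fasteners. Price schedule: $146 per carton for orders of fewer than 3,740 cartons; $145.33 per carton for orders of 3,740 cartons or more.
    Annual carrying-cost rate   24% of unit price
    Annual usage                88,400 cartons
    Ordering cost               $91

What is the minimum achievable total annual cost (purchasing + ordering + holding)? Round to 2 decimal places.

$12,914,547.01

H₁ = 24%×$146 = $35.0400;  H₂ = 24%×$145.33 = $34.8792
EOQ₁ = √(2×88,400×91/35.0400) = 677.61  (< 3,740, feasible at tier 1)
EOQ₂ = √(2×88,400×91/34.8792) = 679.17  (< 3,740 → use Q = 3,740 at tier-2 price)
TC(tier 1 (EOQ₁), Q≈677.6) = $12,930,143.45
TC(tier 2, Q≈3,740.0) = $12,914,547.01
Minimum at tier 2: $12,914,547.01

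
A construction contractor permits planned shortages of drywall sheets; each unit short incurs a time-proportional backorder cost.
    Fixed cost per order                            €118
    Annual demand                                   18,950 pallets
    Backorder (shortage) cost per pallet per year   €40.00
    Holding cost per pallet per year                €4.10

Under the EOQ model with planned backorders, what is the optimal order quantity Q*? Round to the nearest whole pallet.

1,097 pallets

Q* = √(2DS/H) · √((H + b)/b)
   = √(2 × 18,950 × 118 / 4.1) · √((4.1 + 40) / 40)
   = 1,044.404 × 1.0500 ≈ 1,096.62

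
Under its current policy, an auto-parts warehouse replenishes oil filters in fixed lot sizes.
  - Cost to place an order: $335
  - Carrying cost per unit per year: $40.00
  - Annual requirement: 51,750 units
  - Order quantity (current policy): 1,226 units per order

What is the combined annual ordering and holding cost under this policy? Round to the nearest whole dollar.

Ordering: D/Q × S = 51,750/1,226 × $335 = $14,140.50
Holding:  Q/2 × H = 1,226/2 × $40 = $24,520.00
Total = $14,140.50 + $24,520.00 = $38,660.50

$38,660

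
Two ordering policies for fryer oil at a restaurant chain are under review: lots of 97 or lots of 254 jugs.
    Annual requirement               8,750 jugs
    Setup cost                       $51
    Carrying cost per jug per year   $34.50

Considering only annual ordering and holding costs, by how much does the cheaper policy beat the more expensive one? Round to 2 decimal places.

For each Q, cost = (D/Q)·S + (Q/2)·H.
TC(97) = (8,750/97)×51 + (97/2)×34.5 = $6,273.77
TC(254) = (8,750/254)×51 + (254/2)×34.5 = $6,138.39
Cheaper: Q = 254.  Difference = $135.38

$135.38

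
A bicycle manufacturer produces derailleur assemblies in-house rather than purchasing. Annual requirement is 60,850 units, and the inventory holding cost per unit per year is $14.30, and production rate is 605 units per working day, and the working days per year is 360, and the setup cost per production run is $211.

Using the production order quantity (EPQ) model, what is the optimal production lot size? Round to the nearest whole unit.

Daily demand d = 60,850/360 = 169.028; p = 605; 1 − d/p = 0.72062
EPQ = √(2DS / (H(1 − d/p)))
    = √(2 × 60,850 × 211 / (14.3 × 0.72062)) ≈ 1,578.58

1,579 units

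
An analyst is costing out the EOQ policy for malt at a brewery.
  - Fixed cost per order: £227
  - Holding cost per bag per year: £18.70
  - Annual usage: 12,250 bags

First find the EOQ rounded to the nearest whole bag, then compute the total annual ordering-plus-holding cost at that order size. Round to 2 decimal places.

2DS/H = 2·12,250·227/18.7 = 297,406.42
EOQ = √297,406.42 ≈ 545.35 → Q = 545 bags
Annual ordering cost = (D/Q)·S = (12,250/545) × 227 = £5,102.29
Annual holding cost  = (Q/2)·H = (545/2) × 18.7 = £5,095.75
Total = £5,102.29 + £5,095.75 = £10,198.04

£10,198.04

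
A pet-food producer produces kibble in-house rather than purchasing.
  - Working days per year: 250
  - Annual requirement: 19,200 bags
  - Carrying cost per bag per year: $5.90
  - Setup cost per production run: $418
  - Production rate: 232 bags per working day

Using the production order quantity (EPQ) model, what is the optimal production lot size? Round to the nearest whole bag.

2,017 bags

d = 19,200/250 = 76.8000 bags/day;  effective holding cost H(1 − d/p) = 5.9·(1 − 76.8000/232) = 3.94690
Q* = √(2DS / H_eff) = √(2·19,200·418 / 3.94690) ≈ 2,016.63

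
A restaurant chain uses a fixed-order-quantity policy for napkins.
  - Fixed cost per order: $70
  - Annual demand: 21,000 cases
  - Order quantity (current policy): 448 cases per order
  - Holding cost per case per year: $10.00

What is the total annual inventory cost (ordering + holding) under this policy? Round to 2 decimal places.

Annual ordering cost = (D/Q)·S = (21,000/448) × 70 = $3,281.25
Annual holding cost  = (Q/2)·H = (448/2) × 10 = $2,240.00
Total = $3,281.25 + $2,240.00 = $5,521.25

$5,521.25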